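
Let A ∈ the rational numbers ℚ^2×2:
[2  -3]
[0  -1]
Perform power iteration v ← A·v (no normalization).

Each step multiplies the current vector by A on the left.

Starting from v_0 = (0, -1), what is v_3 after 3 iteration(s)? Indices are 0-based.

v_3 = (9, 1)

v_0 = (0, -1).
v_1 = A·v_0 = (3, 1).
v_2 = A·v_1 = (3, -1).
v_3 = A·v_2 = (9, 1).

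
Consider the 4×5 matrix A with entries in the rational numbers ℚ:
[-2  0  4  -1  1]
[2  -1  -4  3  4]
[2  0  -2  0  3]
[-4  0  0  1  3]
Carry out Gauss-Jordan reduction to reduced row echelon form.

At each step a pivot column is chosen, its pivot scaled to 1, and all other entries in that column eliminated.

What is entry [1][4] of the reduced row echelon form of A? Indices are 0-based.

step 1: normalize row 0 (÷-2) = (1, 0, -2, 1/2, -1/2)
  row 1: subtract 2×row0 = (0, -1, 0, 2, 5)
  row 2: subtract 2×row0 = (0, 0, 2, -1, 4)
  row 3: subtract -4×row0 = (0, 0, -8, 3, 1)
step 2: normalize row 1 (÷-1) = (0, 1, 0, -2, -5)
step 3: normalize row 2 (÷2) = (0, 0, 1, -1/2, 2)
  row 0: subtract -2×row2 = (1, 0, 0, -1/2, 7/2)
  row 3: subtract -8×row2 = (0, 0, 0, -1, 17)
step 4: normalize row 3 (÷-1) = (0, 0, 0, 1, -17)
  row 0: subtract -1/2×row3 = (1, 0, 0, 0, -5)
  row 1: subtract -2×row3 = (0, 1, 0, 0, -39)
  row 2: subtract -1/2×row3 = (0, 0, 1, 0, -13/2)

M[1][4] = -39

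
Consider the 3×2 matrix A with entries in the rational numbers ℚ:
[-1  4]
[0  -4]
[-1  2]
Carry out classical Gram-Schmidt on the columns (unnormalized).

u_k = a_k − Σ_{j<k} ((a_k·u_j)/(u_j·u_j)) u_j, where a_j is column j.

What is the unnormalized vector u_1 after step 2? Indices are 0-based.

Step 1: u_0 = a_0 = (-1, 0, -1).
Step 2: u_1 = a_1 − (-3)·u_0 = (1, -4, -1).

u_1 = (1, -4, -1)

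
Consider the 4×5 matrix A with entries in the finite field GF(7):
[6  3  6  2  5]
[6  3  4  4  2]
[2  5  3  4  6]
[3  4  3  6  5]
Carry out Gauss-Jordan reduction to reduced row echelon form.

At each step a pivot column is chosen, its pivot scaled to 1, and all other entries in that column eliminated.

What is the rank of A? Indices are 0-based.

rank = 4

step 1: normalize row 0 (÷6) = (1, 4, 1, 5, 2)
  row 1: subtract 6×row0 = (0, 0, 5, 2, 4)
  row 2: subtract 2×row0 = (0, 4, 1, 1, 2)
  row 3: subtract 3×row0 = (0, 6, 0, 5, 6)
step 2: exchange rows 1,2
step 2: normalize row 1 (÷4) = (0, 1, 2, 2, 4)
  row 0: subtract 4×row1 = (1, 0, 0, 4, 0)
  row 3: subtract 6×row1 = (0, 0, 2, 0, 3)
step 3: normalize row 2 (÷5) = (0, 0, 1, 6, 5)
  row 1: subtract 2×row2 = (0, 1, 0, 4, 1)
  row 3: subtract 2×row2 = (0, 0, 0, 2, 0)
step 4: normalize row 3 (÷2) = (0, 0, 0, 1, 0)
  row 0: subtract 4×row3 = (1, 0, 0, 0, 0)
  row 1: subtract 4×row3 = (0, 1, 0, 0, 1)
  row 2: subtract 6×row3 = (0, 0, 1, 0, 5)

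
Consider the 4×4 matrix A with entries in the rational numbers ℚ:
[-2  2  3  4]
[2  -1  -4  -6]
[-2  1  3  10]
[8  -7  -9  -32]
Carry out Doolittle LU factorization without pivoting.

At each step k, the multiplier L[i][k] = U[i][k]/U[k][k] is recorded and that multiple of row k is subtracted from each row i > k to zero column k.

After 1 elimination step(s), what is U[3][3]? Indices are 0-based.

U[3][3] = -16

[col 0] pivot -2
  R1 -= -1*R0 → (0, 1, -1, -2)  (L[1][0] := -1)
  R2 -= 1*R0 → (0, -1, 0, 6)  (L[2][0] := 1)
  R3 -= -4*R0 → (0, 1, 3, -16)  (L[3][0] := -4)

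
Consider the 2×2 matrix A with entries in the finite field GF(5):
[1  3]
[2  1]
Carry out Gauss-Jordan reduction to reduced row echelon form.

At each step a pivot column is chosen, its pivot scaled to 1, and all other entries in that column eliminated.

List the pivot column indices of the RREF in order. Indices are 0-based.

pivot(0,0)=1: scale R0 → (1, 3)
  clear (1,0): R1 −= (2)R0 → (0, 0)
col 1: no nonzero at/below row 1; advance.

pivot columns: 0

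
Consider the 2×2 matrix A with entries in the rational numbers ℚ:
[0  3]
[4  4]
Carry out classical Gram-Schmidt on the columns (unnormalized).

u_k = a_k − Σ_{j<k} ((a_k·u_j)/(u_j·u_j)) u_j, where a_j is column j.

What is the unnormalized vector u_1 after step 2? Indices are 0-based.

u_1 = (3, 0)

Step 1: u_0 = a_0 = (0, 4).
Step 2: u_1 = a_1 − (1)·u_0 = (3, 0).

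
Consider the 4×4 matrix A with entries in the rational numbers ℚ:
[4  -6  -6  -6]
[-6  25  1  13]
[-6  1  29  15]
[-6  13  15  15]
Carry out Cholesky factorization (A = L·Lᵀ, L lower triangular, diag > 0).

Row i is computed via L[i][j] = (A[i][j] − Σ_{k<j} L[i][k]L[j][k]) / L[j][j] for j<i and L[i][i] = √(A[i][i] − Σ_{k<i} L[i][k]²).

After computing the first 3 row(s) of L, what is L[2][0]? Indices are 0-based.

L[2][0] = -3

Step 1: L[0][0] = √(4) = 2.
  L[1][0] = (-6) / L[0][0] = -3.
Step 2: L[1][1] = √(16) = 4.
  L[2][0] = (-6) / L[0][0] = -3.
  L[2][1] = (-8) / L[1][1] = -2.
Step 3: L[2][2] = √(16) = 4.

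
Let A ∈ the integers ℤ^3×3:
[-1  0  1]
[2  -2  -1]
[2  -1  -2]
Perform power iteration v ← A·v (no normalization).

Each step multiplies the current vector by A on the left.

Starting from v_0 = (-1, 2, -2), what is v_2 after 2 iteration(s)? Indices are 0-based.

v_2 = (1, 6, 2)

v_0 = (-1, 2, -2).
v_1 = A·v_0 = (-1, -4, 0).
v_2 = A·v_1 = (1, 6, 2).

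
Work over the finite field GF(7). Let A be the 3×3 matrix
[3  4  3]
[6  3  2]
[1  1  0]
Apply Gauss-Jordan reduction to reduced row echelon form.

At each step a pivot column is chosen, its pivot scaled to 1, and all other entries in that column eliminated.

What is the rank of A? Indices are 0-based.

rank = 3

pivot(0,0)=3: scale R0 → (1, 6, 1)
  clear (1,0): R1 −= (6)R0 → (0, 2, 3)
  clear (2,0): R2 −= (1)R0 → (0, 2, 6)
pivot(1,1)=2: scale R1 → (0, 1, 5)
  clear (0,1): R0 −= (6)R1 → (1, 0, 6)
  clear (2,1): R2 −= (2)R1 → (0, 0, 3)
pivot(2,2)=3: scale R2 → (0, 0, 1)
  clear (0,2): R0 −= (6)R2 → (1, 0, 0)
  clear (1,2): R1 −= (5)R2 → (0, 1, 0)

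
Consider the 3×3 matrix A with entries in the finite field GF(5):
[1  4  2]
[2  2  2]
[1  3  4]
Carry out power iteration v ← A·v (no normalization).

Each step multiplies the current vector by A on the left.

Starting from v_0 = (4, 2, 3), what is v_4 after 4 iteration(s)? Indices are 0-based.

v_0 = (4, 2, 3).
v_1 = A·v_0 = (3, 3, 2).
v_2 = A·v_1 = (4, 1, 0).
v_3 = A·v_2 = (3, 0, 2).
v_4 = A·v_3 = (2, 0, 1).

v_4 = (2, 0, 1)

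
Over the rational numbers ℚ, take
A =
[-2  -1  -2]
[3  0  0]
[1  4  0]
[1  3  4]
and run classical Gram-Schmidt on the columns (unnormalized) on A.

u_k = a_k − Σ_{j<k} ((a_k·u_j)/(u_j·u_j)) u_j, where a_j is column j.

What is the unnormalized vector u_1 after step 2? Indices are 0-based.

Step 1: u_0 = a_0 = (-2, 3, 1, 1).
Step 2: u_1 = a_1 − (3/5)·u_0 = (1/5, -9/5, 17/5, 12/5).

u_1 = (1/5, -9/5, 17/5, 12/5)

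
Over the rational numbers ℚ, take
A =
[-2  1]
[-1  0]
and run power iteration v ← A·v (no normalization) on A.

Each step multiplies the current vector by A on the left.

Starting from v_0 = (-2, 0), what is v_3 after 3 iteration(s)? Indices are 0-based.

v_3 = (8, 6)

v_0 = (-2, 0).
v_1 = A·v_0 = (4, 2).
v_2 = A·v_1 = (-6, -4).
v_3 = A·v_2 = (8, 6).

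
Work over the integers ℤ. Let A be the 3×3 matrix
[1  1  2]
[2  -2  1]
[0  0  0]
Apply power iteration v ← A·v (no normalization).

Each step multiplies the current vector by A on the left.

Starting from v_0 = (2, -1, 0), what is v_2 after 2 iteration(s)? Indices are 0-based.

v_0 = (2, -1, 0).
v_1 = A·v_0 = (1, 6, 0).
v_2 = A·v_1 = (7, -10, 0).

v_2 = (7, -10, 0)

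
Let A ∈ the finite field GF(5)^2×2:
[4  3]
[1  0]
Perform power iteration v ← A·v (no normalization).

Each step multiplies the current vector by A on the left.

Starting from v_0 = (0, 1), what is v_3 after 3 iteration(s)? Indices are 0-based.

v_0 = (0, 1).
v_1 = A·v_0 = (3, 0).
v_2 = A·v_1 = (2, 3).
v_3 = A·v_2 = (2, 2).

v_3 = (2, 2)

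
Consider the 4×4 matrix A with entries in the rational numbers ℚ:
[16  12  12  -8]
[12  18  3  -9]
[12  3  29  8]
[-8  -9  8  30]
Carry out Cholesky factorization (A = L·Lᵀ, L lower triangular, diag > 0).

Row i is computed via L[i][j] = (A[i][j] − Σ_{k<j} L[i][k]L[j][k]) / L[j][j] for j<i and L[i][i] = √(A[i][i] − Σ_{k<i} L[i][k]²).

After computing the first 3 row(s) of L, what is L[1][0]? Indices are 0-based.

Step 1: L[0][0] = √(16) = 4.
  L[1][0] = (12) / L[0][0] = 3.
Step 2: L[1][1] = √(9) = 3.
  L[2][0] = (12) / L[0][0] = 3.
  L[2][1] = (-6) / L[1][1] = -2.
Step 3: L[2][2] = √(16) = 4.

L[1][0] = 3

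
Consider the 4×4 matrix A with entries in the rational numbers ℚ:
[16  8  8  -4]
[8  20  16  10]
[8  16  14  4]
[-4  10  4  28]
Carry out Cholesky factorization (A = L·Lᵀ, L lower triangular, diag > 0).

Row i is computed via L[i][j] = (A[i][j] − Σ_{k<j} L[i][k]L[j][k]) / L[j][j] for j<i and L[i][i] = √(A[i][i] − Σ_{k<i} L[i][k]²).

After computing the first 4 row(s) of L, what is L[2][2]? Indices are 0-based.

L[2][2] = 1

Step 1: L[0][0] = √(16) = 4.
  L[1][0] = (8) / L[0][0] = 2.
Step 2: L[1][1] = √(16) = 4.
  L[2][0] = (8) / L[0][0] = 2.
  L[2][1] = (12) / L[1][1] = 3.
Step 3: L[2][2] = √(1) = 1.
  L[3][0] = (-4) / L[0][0] = -1.
  L[3][1] = (12) / L[1][1] = 3.
  L[3][2] = (-3) / L[2][2] = -3.
Step 4: L[3][3] = √(9) = 3.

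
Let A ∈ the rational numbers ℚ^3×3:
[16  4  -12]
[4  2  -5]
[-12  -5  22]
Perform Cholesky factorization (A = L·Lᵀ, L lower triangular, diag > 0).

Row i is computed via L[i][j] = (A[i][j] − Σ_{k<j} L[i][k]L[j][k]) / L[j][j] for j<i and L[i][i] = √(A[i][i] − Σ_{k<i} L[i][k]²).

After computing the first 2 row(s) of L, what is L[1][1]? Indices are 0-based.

Step 1: L[0][0] = √(16) = 4.
  L[1][0] = (4) / L[0][0] = 1.
Step 2: L[1][1] = √(1) = 1.

L[1][1] = 1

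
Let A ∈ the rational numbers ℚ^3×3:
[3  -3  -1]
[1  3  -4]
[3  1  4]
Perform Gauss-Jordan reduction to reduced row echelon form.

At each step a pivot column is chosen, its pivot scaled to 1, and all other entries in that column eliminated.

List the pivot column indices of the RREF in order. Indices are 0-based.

pivot(0,0)=3: scale R0 → (1, -1, -1/3)
  clear (1,0): R1 −= (1)R0 → (0, 4, -11/3)
  clear (2,0): R2 −= (3)R0 → (0, 4, 5)
pivot(1,1)=4: scale R1 → (0, 1, -11/12)
  clear (0,1): R0 −= (-1)R1 → (1, 0, -5/4)
  clear (2,1): R2 −= (4)R1 → (0, 0, 26/3)
pivot(2,2)=26/3: scale R2 → (0, 0, 1)
  clear (0,2): R0 −= (-5/4)R2 → (1, 0, 0)
  clear (1,2): R1 −= (-11/12)R2 → (0, 1, 0)

pivot columns: 0, 1, 2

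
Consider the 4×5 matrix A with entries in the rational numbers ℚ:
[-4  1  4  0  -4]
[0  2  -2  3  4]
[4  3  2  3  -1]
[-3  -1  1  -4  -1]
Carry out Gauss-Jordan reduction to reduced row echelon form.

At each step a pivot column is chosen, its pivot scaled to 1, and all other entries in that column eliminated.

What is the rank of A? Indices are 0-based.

[1] R0 /= -4  ⇒  (1, -1/4, -1, 0, 1)
     R2 -= 4·R0  ⇒  (0, 4, 6, 3, -5)
     R3 -= -3·R0  ⇒  (0, -7/4, -2, -4, 2)
[2] R1 /= 2  ⇒  (0, 1, -1, 3/2, 2)
     R0 -= -1/4·R1  ⇒  (1, 0, -5/4, 3/8, 3/2)
     R2 -= 4·R1  ⇒  (0, 0, 10, -3, -13)
     R3 -= -7/4·R1  ⇒  (0, 0, -15/4, -11/8, 11/2)
[3] R2 /= 10  ⇒  (0, 0, 1, -3/10, -13/10)
     R0 -= -5/4·R2  ⇒  (1, 0, 0, 0, -1/8)
     R1 -= -1·R2  ⇒  (0, 1, 0, 6/5, 7/10)
     R3 -= -15/4·R2  ⇒  (0, 0, 0, -5/2, 5/8)
[4] R3 /= -5/2  ⇒  (0, 0, 0, 1, -1/4)
     R1 -= 6/5·R3  ⇒  (0, 1, 0, 0, 1)
     R2 -= -3/10·R3  ⇒  (0, 0, 1, 0, -11/8)

rank = 4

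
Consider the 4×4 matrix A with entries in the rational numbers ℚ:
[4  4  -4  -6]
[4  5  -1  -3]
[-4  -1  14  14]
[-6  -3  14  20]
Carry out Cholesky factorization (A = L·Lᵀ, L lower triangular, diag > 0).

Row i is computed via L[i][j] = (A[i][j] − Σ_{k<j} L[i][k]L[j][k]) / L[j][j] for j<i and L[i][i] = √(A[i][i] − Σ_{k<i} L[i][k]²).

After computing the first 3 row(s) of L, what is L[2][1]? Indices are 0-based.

Step 1: L[0][0] = √(4) = 2.
  L[1][0] = (4) / L[0][0] = 2.
Step 2: L[1][1] = √(1) = 1.
  L[2][0] = (-4) / L[0][0] = -2.
  L[2][1] = (3) / L[1][1] = 3.
Step 3: L[2][2] = √(1) = 1.

L[2][1] = 3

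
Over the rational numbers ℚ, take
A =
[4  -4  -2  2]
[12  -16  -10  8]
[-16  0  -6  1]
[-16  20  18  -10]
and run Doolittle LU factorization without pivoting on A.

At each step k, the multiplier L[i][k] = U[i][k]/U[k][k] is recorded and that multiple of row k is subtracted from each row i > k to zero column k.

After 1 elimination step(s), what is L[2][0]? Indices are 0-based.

L[2][0] = -4

k=0: U[0][0]=4
  eliminate (1,0): mult=3, new row 1: (0, -4, -4, 2); set L[1][0]=3
  eliminate (2,0): mult=-4, new row 2: (0, -16, -14, 9); set L[2][0]=-4
  eliminate (3,0): mult=-4, new row 3: (0, 4, 10, -2); set L[3][0]=-4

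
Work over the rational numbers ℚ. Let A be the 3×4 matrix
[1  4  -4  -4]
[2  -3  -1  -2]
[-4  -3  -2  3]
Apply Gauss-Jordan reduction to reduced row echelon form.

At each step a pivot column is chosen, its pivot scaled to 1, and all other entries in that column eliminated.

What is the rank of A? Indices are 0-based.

pivot(0,0)=1: scale R0 → (1, 4, -4, -4)
  clear (1,0): R1 −= (2)R0 → (0, -11, 7, 6)
  clear (2,0): R2 −= (-4)R0 → (0, 13, -18, -13)
pivot(1,1)=-11: scale R1 → (0, 1, -7/11, -6/11)
  clear (0,1): R0 −= (4)R1 → (1, 0, -16/11, -20/11)
  clear (2,1): R2 −= (13)R1 → (0, 0, -107/11, -65/11)
pivot(2,2)=-107/11: scale R2 → (0, 0, 1, 65/107)
  clear (0,2): R0 −= (-16/11)R2 → (1, 0, 0, -100/107)
  clear (1,2): R1 −= (-7/11)R2 → (0, 1, 0, -17/107)

rank = 3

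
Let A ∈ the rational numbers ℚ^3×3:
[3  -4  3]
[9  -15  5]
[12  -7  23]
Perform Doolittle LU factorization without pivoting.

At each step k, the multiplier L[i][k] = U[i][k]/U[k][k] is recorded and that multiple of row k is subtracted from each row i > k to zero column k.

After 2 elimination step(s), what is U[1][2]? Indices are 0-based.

U[1][2] = -4

k=0: U[0][0]=3
  eliminate (1,0): mult=3, new row 1: (0, -3, -4); set L[1][0]=3
  eliminate (2,0): mult=4, new row 2: (0, 9, 11); set L[2][0]=4
k=1: U[1][1]=-3
  eliminate (2,1): mult=-3, new row 2: (0, 0, -1); set L[2][1]=-3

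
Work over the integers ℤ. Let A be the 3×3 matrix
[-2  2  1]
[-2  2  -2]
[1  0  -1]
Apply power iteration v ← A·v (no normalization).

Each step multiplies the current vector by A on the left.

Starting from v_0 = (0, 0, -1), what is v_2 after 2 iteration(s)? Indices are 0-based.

v_0 = (0, 0, -1).
v_1 = A·v_0 = (-1, 2, 1).
v_2 = A·v_1 = (7, 4, -2).

v_2 = (7, 4, -2)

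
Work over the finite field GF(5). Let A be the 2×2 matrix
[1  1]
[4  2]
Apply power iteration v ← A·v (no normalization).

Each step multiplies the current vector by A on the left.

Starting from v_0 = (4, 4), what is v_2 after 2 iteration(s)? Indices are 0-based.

v_0 = (4, 4).
v_1 = A·v_0 = (3, 4).
v_2 = A·v_1 = (2, 0).

v_2 = (2, 0)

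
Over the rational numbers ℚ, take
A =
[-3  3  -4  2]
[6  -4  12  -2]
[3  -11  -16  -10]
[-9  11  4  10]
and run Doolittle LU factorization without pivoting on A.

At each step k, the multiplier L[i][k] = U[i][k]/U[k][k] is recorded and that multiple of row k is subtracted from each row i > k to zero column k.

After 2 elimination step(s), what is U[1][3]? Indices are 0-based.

[col 0] pivot -3
  R1 -= -2*R0 → (0, 2, 4, 2)  (L[1][0] := -2)
  R2 -= -1*R0 → (0, -8, -20, -8)  (L[2][0] := -1)
  R3 -= 3*R0 → (0, 2, 16, 4)  (L[3][0] := 3)
[col 1] pivot 2
  R2 -= -4*R1 → (0, 0, -4, 0)  (L[2][1] := -4)
  R3 -= 1*R1 → (0, 0, 12, 2)  (L[3][1] := 1)

U[1][3] = 2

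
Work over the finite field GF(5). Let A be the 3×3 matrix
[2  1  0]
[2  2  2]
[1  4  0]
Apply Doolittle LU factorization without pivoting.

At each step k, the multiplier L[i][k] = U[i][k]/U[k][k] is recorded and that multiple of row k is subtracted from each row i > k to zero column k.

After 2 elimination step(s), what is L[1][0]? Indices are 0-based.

[col 0] pivot 2
  R1 -= 1*R0 → (0, 1, 2)  (L[1][0] := 1)
  R2 -= 3*R0 → (0, 1, 0)  (L[2][0] := 3)
[col 1] pivot 1
  R2 -= 1*R1 → (0, 0, 3)  (L[2][1] := 1)

L[1][0] = 1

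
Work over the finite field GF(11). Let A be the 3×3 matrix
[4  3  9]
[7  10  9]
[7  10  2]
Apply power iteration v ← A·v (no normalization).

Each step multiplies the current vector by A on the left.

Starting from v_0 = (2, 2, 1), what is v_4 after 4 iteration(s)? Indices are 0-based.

v_4 = (7, 9, 6)

v_0 = (2, 2, 1).
v_1 = A·v_0 = (1, 10, 3).
v_2 = A·v_1 = (6, 2, 3).
v_3 = A·v_2 = (2, 1, 2).
v_4 = A·v_3 = (7, 9, 6).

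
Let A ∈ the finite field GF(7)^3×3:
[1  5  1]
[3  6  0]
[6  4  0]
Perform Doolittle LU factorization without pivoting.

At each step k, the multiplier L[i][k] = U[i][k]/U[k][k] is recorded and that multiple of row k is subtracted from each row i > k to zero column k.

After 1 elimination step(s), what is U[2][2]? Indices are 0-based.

U[2][2] = 1

Step 1: pivot at (0,0) is 1.
  row1 ← row1 − (3)·row0  ⇒  L[1][0]=3, U row1=(0, 5, 4)
  row2 ← row2 − (6)·row0  ⇒  L[2][0]=6, U row2=(0, 2, 1)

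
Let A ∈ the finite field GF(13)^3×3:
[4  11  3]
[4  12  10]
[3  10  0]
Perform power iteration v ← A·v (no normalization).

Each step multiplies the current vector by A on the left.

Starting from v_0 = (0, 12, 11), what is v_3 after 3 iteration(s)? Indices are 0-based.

v_0 = (0, 12, 11).
v_1 = A·v_0 = (9, 7, 3).
v_2 = A·v_1 = (5, 7, 6).
v_3 = A·v_2 = (11, 8, 7).

v_3 = (11, 8, 7)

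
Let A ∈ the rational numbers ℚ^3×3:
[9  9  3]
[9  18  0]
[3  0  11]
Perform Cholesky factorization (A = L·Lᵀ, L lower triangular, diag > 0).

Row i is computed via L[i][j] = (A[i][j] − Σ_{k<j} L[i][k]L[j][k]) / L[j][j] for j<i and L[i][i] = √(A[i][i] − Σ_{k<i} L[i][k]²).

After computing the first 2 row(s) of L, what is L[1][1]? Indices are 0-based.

Step 1: L[0][0] = √(9) = 3.
  L[1][0] = (9) / L[0][0] = 3.
Step 2: L[1][1] = √(9) = 3.

L[1][1] = 3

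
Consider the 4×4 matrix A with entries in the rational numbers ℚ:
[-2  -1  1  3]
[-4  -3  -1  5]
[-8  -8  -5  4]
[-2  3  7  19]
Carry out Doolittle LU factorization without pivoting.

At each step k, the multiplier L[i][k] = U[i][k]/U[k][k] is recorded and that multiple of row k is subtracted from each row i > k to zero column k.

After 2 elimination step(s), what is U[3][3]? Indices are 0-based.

U[3][3] = 12

k=0: U[0][0]=-2
  eliminate (1,0): mult=2, new row 1: (0, -1, -3, -1); set L[1][0]=2
  eliminate (2,0): mult=4, new row 2: (0, -4, -9, -8); set L[2][0]=4
  eliminate (3,0): mult=1, new row 3: (0, 4, 6, 16); set L[3][0]=1
k=1: U[1][1]=-1
  eliminate (2,1): mult=4, new row 2: (0, 0, 3, -4); set L[2][1]=4
  eliminate (3,1): mult=-4, new row 3: (0, 0, -6, 12); set L[3][1]=-4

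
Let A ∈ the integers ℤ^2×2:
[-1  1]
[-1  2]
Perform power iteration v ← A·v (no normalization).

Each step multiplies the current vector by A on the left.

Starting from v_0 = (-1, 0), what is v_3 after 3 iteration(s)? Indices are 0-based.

v_0 = (-1, 0).
v_1 = A·v_0 = (1, 1).
v_2 = A·v_1 = (0, 1).
v_3 = A·v_2 = (1, 2).

v_3 = (1, 2)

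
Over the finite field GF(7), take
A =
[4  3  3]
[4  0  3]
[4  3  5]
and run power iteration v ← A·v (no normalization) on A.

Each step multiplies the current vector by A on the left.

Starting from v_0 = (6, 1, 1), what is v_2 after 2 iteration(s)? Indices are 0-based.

v_0 = (6, 1, 1).
v_1 = A·v_0 = (2, 6, 4).
v_2 = A·v_1 = (3, 6, 4).

v_2 = (3, 6, 4)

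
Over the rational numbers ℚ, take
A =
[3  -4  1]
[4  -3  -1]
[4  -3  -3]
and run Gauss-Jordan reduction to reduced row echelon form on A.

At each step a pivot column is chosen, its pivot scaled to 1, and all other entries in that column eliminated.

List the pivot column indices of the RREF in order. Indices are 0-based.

pivot(0,0)=3: scale R0 → (1, -4/3, 1/3)
  clear (1,0): R1 −= (4)R0 → (0, 7/3, -7/3)
  clear (2,0): R2 −= (4)R0 → (0, 7/3, -13/3)
pivot(1,1)=7/3: scale R1 → (0, 1, -1)
  clear (0,1): R0 −= (-4/3)R1 → (1, 0, -1)
  clear (2,1): R2 −= (7/3)R1 → (0, 0, -2)
pivot(2,2)=-2: scale R2 → (0, 0, 1)
  clear (0,2): R0 −= (-1)R2 → (1, 0, 0)
  clear (1,2): R1 −= (-1)R2 → (0, 1, 0)

pivot columns: 0, 1, 2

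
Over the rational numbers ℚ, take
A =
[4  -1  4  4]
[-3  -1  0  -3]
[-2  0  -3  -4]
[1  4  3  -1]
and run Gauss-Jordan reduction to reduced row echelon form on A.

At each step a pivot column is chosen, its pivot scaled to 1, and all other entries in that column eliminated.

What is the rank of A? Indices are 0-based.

pivot(0,0)=4: scale R0 → (1, -1/4, 1, 1)
  clear (1,0): R1 −= (-3)R0 → (0, -7/4, 3, 0)
  clear (2,0): R2 −= (-2)R0 → (0, -1/2, -1, -2)
  clear (3,0): R3 −= (1)R0 → (0, 17/4, 2, -2)
pivot(1,1)=-7/4: scale R1 → (0, 1, -12/7, 0)
  clear (0,1): R0 −= (-1/4)R1 → (1, 0, 4/7, 1)
  clear (2,1): R2 −= (-1/2)R1 → (0, 0, -13/7, -2)
  clear (3,1): R3 −= (17/4)R1 → (0, 0, 65/7, -2)
pivot(2,2)=-13/7: scale R2 → (0, 0, 1, 14/13)
  clear (0,2): R0 −= (4/7)R2 → (1, 0, 0, 5/13)
  clear (1,2): R1 −= (-12/7)R2 → (0, 1, 0, 24/13)
  clear (3,2): R3 −= (65/7)R2 → (0, 0, 0, -12)
pivot(3,3)=-12: scale R3 → (0, 0, 0, 1)
  clear (0,3): R0 −= (5/13)R3 → (1, 0, 0, 0)
  clear (1,3): R1 −= (24/13)R3 → (0, 1, 0, 0)
  clear (2,3): R2 −= (14/13)R3 → (0, 0, 1, 0)

rank = 4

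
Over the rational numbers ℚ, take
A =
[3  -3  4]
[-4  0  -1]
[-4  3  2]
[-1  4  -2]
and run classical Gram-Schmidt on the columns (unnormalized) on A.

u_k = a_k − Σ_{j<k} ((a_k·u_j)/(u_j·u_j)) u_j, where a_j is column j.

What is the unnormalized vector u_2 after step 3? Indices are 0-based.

Step 1: u_0 = a_0 = (3, -4, -4, -1).
Step 2: u_1 = a_1 − (-25/42)·u_0 = (-17/14, -50/21, 13/21, 143/42).
Step 3: u_2 = a_2 − (5/21)·u_0 − (-338/803)·u_1 = (2228/803, -843/803, 2580/803, -24/73).

u_2 = (2228/803, -843/803, 2580/803, -24/73)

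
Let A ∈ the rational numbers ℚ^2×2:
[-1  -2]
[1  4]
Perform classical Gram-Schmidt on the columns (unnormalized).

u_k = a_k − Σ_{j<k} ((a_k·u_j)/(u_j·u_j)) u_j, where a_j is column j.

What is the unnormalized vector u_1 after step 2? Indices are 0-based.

Step 1: u_0 = a_0 = (-1, 1).
Step 2: u_1 = a_1 − (3)·u_0 = (1, 1).

u_1 = (1, 1)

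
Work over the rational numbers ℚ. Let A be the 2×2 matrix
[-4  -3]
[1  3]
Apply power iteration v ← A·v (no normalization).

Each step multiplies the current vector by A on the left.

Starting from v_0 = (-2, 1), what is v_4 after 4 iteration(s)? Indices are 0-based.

v_0 = (-2, 1).
v_1 = A·v_0 = (5, 1).
v_2 = A·v_1 = (-23, 8).
v_3 = A·v_2 = (68, 1).
v_4 = A·v_3 = (-275, 71).

v_4 = (-275, 71)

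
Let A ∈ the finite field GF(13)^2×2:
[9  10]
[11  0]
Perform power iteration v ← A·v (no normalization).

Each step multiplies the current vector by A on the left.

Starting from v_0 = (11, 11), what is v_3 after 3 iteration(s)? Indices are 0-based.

v_0 = (11, 11).
v_1 = A·v_0 = (1, 4).
v_2 = A·v_1 = (10, 11).
v_3 = A·v_2 = (5, 6).

v_3 = (5, 6)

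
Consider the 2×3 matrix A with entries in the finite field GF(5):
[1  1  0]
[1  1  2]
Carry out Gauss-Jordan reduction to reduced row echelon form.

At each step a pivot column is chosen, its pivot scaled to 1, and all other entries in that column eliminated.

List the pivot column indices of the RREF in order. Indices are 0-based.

pivot columns: 0, 2

step 1: normalize row 0 (÷1) = (1, 1, 0)
  row 1: subtract 1×row0 = (0, 0, 2)
skip col 1 (zero from row 1)
step 2: normalize row 1 (÷2) = (0, 0, 1)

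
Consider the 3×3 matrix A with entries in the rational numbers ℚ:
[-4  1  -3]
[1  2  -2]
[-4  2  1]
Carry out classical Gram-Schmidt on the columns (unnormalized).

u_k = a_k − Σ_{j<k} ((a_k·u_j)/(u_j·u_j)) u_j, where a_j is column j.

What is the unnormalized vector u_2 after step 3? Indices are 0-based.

Step 1: u_0 = a_0 = (-4, 1, -4).
Step 2: u_1 = a_1 − (-10/33)·u_0 = (-7/33, 76/33, 26/33).
Step 3: u_2 = a_2 − (2/11)·u_0 − (-105/197)·u_1 = (-470/197, -188/197, 423/197).

u_2 = (-470/197, -188/197, 423/197)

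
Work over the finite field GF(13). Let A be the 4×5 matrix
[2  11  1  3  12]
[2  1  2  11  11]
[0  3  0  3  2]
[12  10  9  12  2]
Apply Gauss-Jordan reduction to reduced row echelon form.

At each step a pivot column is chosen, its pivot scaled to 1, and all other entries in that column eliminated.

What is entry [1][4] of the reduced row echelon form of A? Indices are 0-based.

[1] R0 /= 2  ⇒  (1, 12, 7, 8, 6)
     R1 -= 2·R0  ⇒  (0, 3, 1, 8, 12)
     R3 -= 12·R0  ⇒  (0, 9, 3, 7, 8)
[2] R1 /= 3  ⇒  (0, 1, 9, 7, 4)
     R0 -= 12·R1  ⇒  (1, 0, 3, 2, 10)
     R2 -= 3·R1  ⇒  (0, 0, 12, 8, 3)
     R3 -= 9·R1  ⇒  (0, 0, 0, 9, 11)
[3] R2 /= 12  ⇒  (0, 0, 1, 5, 10)
     R0 -= 3·R2  ⇒  (1, 0, 0, 0, 6)
     R1 -= 9·R2  ⇒  (0, 1, 0, 1, 5)
[4] R3 /= 9  ⇒  (0, 0, 0, 1, 7)
     R1 -= 1·R3  ⇒  (0, 1, 0, 0, 11)
     R2 -= 5·R3  ⇒  (0, 0, 1, 0, 1)

M[1][4] = 11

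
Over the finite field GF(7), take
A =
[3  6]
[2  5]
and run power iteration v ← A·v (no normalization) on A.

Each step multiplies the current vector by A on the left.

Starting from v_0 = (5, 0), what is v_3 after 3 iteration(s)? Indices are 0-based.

v_0 = (5, 0).
v_1 = A·v_0 = (1, 3).
v_2 = A·v_1 = (0, 3).
v_3 = A·v_2 = (4, 1).

v_3 = (4, 1)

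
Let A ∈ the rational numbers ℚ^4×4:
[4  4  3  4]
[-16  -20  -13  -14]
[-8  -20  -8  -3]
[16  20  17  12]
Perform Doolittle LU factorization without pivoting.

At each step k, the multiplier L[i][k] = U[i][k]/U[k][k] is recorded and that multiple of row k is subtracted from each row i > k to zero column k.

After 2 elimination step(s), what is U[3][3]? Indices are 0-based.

k=0: U[0][0]=4
  eliminate (1,0): mult=-4, new row 1: (0, -4, -1, 2); set L[1][0]=-4
  eliminate (2,0): mult=-2, new row 2: (0, -12, -2, 5); set L[2][0]=-2
  eliminate (3,0): mult=4, new row 3: (0, 4, 5, -4); set L[3][0]=4
k=1: U[1][1]=-4
  eliminate (2,1): mult=3, new row 2: (0, 0, 1, -1); set L[2][1]=3
  eliminate (3,1): mult=-1, new row 3: (0, 0, 4, -2); set L[3][1]=-1

U[3][3] = -2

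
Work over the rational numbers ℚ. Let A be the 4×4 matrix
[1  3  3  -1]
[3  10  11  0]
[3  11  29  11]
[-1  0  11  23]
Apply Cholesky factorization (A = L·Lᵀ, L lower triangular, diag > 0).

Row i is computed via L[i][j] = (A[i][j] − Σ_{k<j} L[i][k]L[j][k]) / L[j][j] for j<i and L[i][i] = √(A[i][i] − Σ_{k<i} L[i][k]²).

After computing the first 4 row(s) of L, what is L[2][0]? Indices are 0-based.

L[2][0] = 3

Step 1: L[0][0] = √(1) = 1.
  L[1][0] = (3) / L[0][0] = 3.
Step 2: L[1][1] = √(1) = 1.
  L[2][0] = (3) / L[0][0] = 3.
  L[2][1] = (2) / L[1][1] = 2.
Step 3: L[2][2] = √(16) = 4.
  L[3][0] = (-1) / L[0][0] = -1.
  L[3][1] = (3) / L[1][1] = 3.
  L[3][2] = (8) / L[2][2] = 2.
Step 4: L[3][3] = √(9) = 3.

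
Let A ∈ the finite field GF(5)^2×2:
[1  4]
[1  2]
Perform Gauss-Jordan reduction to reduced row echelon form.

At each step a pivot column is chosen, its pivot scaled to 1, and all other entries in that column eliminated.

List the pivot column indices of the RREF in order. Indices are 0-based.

[1] R0 /= 1  ⇒  (1, 4)
     R1 -= 1·R0  ⇒  (0, 3)
[2] R1 /= 3  ⇒  (0, 1)
     R0 -= 4·R1  ⇒  (1, 0)

pivot columns: 0, 1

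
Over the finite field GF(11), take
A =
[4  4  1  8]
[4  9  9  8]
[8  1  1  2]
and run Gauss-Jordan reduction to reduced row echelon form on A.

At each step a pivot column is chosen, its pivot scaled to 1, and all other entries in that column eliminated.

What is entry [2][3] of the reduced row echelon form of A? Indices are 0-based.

M[2][3] = 1

[1] R0 /= 4  ⇒  (1, 1, 3, 2)
     R1 -= 4·R0  ⇒  (0, 5, 8, 0)
     R2 -= 8·R0  ⇒  (0, 4, 10, 8)
[2] R1 /= 5  ⇒  (0, 1, 6, 0)
     R0 -= 1·R1  ⇒  (1, 0, 8, 2)
     R2 -= 4·R1  ⇒  (0, 0, 8, 8)
[3] R2 /= 8  ⇒  (0, 0, 1, 1)
     R0 -= 8·R2  ⇒  (1, 0, 0, 5)
     R1 -= 6·R2  ⇒  (0, 1, 0, 5)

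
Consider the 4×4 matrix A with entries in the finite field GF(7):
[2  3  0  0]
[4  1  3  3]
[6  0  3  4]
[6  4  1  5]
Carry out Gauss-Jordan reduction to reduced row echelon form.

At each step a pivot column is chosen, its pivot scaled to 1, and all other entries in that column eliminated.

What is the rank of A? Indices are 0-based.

rank = 4

[1] R0 /= 2  ⇒  (1, 5, 0, 0)
     R1 -= 4·R0  ⇒  (0, 2, 3, 3)
     R2 -= 6·R0  ⇒  (0, 5, 3, 4)
     R3 -= 6·R0  ⇒  (0, 2, 1, 5)
[2] R1 /= 2  ⇒  (0, 1, 5, 5)
     R0 -= 5·R1  ⇒  (1, 0, 3, 3)
     R2 -= 5·R1  ⇒  (0, 0, 6, 0)
     R3 -= 2·R1  ⇒  (0, 0, 5, 2)
[3] R2 /= 6  ⇒  (0, 0, 1, 0)
     R0 -= 3·R2  ⇒  (1, 0, 0, 3)
     R1 -= 5·R2  ⇒  (0, 1, 0, 5)
     R3 -= 5·R2  ⇒  (0, 0, 0, 2)
[4] R3 /= 2  ⇒  (0, 0, 0, 1)
     R0 -= 3·R3  ⇒  (1, 0, 0, 0)
     R1 -= 5·R3  ⇒  (0, 1, 0, 0)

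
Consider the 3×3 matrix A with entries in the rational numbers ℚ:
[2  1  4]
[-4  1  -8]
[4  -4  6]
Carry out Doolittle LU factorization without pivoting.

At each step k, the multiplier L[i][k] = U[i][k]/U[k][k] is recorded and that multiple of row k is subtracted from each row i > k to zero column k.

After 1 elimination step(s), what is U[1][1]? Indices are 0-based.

U[1][1] = 3

[col 0] pivot 2
  R1 -= -2*R0 → (0, 3, 0)  (L[1][0] := -2)
  R2 -= 2*R0 → (0, -6, -2)  (L[2][0] := 2)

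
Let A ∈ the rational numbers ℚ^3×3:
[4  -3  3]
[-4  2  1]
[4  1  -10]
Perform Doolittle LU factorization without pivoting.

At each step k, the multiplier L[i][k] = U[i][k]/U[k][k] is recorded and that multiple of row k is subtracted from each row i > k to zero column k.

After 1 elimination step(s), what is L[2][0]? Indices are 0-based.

k=0: U[0][0]=4
  eliminate (1,0): mult=-1, new row 1: (0, -1, 4); set L[1][0]=-1
  eliminate (2,0): mult=1, new row 2: (0, 4, -13); set L[2][0]=1

L[2][0] = 1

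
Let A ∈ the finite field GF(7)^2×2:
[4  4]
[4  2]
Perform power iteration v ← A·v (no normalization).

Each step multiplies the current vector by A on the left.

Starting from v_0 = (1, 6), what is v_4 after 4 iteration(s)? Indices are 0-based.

v_4 = (2, 6)

v_0 = (1, 6).
v_1 = A·v_0 = (0, 2).
v_2 = A·v_1 = (1, 4).
v_3 = A·v_2 = (6, 5).
v_4 = A·v_3 = (2, 6).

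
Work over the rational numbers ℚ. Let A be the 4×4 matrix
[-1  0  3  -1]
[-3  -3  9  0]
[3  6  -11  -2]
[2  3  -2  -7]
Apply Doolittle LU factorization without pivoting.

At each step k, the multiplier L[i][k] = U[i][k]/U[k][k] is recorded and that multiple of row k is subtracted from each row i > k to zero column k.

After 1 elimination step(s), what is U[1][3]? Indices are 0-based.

k=0: U[0][0]=-1
  eliminate (1,0): mult=3, new row 1: (0, -3, 0, 3); set L[1][0]=3
  eliminate (2,0): mult=-3, new row 2: (0, 6, -2, -5); set L[2][0]=-3
  eliminate (3,0): mult=-2, new row 3: (0, 3, 4, -9); set L[3][0]=-2

U[1][3] = 3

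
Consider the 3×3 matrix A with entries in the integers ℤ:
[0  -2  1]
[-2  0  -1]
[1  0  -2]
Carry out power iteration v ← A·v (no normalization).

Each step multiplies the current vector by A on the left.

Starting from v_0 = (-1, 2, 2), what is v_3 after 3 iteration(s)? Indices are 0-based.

v_0 = (-1, 2, 2).
v_1 = A·v_0 = (-2, 0, -5).
v_2 = A·v_1 = (-5, 9, 8).
v_3 = A·v_2 = (-10, 2, -21).

v_3 = (-10, 2, -21)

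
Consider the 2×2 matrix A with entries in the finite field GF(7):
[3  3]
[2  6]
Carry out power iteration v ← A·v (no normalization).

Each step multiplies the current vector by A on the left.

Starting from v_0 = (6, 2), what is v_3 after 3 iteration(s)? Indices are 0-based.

v_0 = (6, 2).
v_1 = A·v_0 = (3, 3).
v_2 = A·v_1 = (4, 3).
v_3 = A·v_2 = (0, 5).

v_3 = (0, 5)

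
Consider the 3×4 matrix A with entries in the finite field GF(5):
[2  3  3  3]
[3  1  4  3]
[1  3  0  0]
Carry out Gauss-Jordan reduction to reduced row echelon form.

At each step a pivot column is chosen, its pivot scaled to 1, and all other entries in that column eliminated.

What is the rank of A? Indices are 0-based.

rank = 3

step 1: normalize row 0 (÷2) = (1, 4, 4, 4)
  row 1: subtract 3×row0 = (0, 4, 2, 1)
  row 2: subtract 1×row0 = (0, 4, 1, 1)
step 2: normalize row 1 (÷4) = (0, 1, 3, 4)
  row 0: subtract 4×row1 = (1, 0, 2, 3)
  row 2: subtract 4×row1 = (0, 0, 4, 0)
step 3: normalize row 2 (÷4) = (0, 0, 1, 0)
  row 0: subtract 2×row2 = (1, 0, 0, 3)
  row 1: subtract 3×row2 = (0, 1, 0, 4)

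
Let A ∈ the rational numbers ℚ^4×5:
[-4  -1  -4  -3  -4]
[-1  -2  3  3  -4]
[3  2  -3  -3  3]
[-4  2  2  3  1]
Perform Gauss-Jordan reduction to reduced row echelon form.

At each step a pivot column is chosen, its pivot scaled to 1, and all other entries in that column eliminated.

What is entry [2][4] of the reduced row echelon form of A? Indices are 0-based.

M[2][4] = 9/2

pivot(0,0)=-4: scale R0 → (1, 1/4, 1, 3/4, 1)
  clear (1,0): R1 −= (-1)R0 → (0, -7/4, 4, 15/4, -3)
  clear (2,0): R2 −= (3)R0 → (0, 5/4, -6, -21/4, 0)
  clear (3,0): R3 −= (-4)R0 → (0, 3, 6, 6, 5)
pivot(1,1)=-7/4: scale R1 → (0, 1, -16/7, -15/7, 12/7)
  clear (0,1): R0 −= (1/4)R1 → (1, 0, 11/7, 9/7, 4/7)
  clear (2,1): R2 −= (5/4)R1 → (0, 0, -22/7, -18/7, -15/7)
  clear (3,1): R3 −= (3)R1 → (0, 0, 90/7, 87/7, -1/7)
pivot(2,2)=-22/7: scale R2 → (0, 0, 1, 9/11, 15/22)
  clear (0,2): R0 −= (11/7)R2 → (1, 0, 0, 0, -1/2)
  clear (1,2): R1 −= (-16/7)R2 → (0, 1, 0, -3/11, 36/11)
  clear (3,2): R3 −= (90/7)R2 → (0, 0, 0, 21/11, -98/11)
pivot(3,3)=21/11: scale R3 → (0, 0, 0, 1, -14/3)
  clear (1,3): R1 −= (-3/11)R3 → (0, 1, 0, 0, 2)
  clear (2,3): R2 −= (9/11)R3 → (0, 0, 1, 0, 9/2)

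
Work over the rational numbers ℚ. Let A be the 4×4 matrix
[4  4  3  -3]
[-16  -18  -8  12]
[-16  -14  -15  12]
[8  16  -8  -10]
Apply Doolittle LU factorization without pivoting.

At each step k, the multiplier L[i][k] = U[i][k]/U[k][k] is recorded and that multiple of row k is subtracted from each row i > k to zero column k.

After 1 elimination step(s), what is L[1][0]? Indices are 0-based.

[col 0] pivot 4
  R1 -= -4*R0 → (0, -2, 4, 0)  (L[1][0] := -4)
  R2 -= -4*R0 → (0, 2, -3, 0)  (L[2][0] := -4)
  R3 -= 2*R0 → (0, 8, -14, -4)  (L[3][0] := 2)

L[1][0] = -4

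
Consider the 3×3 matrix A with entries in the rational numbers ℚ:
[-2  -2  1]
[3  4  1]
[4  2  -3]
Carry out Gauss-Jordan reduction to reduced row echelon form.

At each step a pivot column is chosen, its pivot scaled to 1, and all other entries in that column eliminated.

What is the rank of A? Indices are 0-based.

[1] R0 /= -2  ⇒  (1, 1, -1/2)
     R1 -= 3·R0  ⇒  (0, 1, 5/2)
     R2 -= 4·R0  ⇒  (0, -2, -1)
[2] R1 /= 1  ⇒  (0, 1, 5/2)
     R0 -= 1·R1  ⇒  (1, 0, -3)
     R2 -= -2·R1  ⇒  (0, 0, 4)
[3] R2 /= 4  ⇒  (0, 0, 1)
     R0 -= -3·R2  ⇒  (1, 0, 0)
     R1 -= 5/2·R2  ⇒  (0, 1, 0)

rank = 3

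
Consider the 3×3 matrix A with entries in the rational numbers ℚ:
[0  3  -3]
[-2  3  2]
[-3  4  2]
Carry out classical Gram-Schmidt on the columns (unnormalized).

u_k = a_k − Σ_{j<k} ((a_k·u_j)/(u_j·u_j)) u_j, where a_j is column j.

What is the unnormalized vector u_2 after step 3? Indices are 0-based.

u_2 = (-9/118, 81/118, -27/59)

Step 1: u_0 = a_0 = (0, -2, -3).
Step 2: u_1 = a_1 − (-18/13)·u_0 = (3, 3/13, -2/13).
Step 3: u_2 = a_2 − (-10/13)·u_0 − (-115/118)·u_1 = (-9/118, 81/118, -27/59).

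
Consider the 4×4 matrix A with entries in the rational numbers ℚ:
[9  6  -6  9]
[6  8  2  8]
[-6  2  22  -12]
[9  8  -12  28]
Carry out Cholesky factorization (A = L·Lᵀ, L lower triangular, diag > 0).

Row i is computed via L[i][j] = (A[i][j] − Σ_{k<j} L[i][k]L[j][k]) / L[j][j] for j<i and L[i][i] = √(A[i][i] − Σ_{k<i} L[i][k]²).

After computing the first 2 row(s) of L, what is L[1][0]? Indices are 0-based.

Step 1: L[0][0] = √(9) = 3.
  L[1][0] = (6) / L[0][0] = 2.
Step 2: L[1][1] = √(4) = 2.

L[1][0] = 2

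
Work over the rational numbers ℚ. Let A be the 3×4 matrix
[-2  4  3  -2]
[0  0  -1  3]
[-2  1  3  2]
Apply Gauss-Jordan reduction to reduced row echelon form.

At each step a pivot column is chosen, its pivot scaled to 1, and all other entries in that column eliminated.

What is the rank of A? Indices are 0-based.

rank = 3

[1] R0 /= -2  ⇒  (1, -2, -3/2, 1)
     R2 -= -2·R0  ⇒  (0, -3, 0, 4)
[2] R1 <-> R2
[2] R1 /= -3  ⇒  (0, 1, 0, -4/3)
     R0 -= -2·R1  ⇒  (1, 0, -3/2, -5/3)
[3] R2 /= -1  ⇒  (0, 0, 1, -3)
     R0 -= -3/2·R2  ⇒  (1, 0, 0, -37/6)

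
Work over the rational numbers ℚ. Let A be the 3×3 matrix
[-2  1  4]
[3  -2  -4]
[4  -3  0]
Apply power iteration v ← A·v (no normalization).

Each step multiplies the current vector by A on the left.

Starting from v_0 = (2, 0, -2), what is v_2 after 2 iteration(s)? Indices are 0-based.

v_0 = (2, 0, -2).
v_1 = A·v_0 = (-12, 14, 8).
v_2 = A·v_1 = (70, -96, -90).

v_2 = (70, -96, -90)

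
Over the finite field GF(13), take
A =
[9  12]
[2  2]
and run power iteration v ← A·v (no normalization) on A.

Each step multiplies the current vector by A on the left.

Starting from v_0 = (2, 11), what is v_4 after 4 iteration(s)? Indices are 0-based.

v_0 = (2, 11).
v_1 = A·v_0 = (7, 0).
v_2 = A·v_1 = (11, 1).
v_3 = A·v_2 = (7, 11).
v_4 = A·v_3 = (0, 10).

v_4 = (0, 10)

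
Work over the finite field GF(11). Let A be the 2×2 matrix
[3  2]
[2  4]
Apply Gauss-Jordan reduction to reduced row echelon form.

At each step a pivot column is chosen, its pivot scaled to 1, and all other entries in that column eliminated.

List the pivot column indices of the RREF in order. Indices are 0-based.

pivot(0,0)=3: scale R0 → (1, 8)
  clear (1,0): R1 −= (2)R0 → (0, 10)
pivot(1,1)=10: scale R1 → (0, 1)
  clear (0,1): R0 −= (8)R1 → (1, 0)

pivot columns: 0, 1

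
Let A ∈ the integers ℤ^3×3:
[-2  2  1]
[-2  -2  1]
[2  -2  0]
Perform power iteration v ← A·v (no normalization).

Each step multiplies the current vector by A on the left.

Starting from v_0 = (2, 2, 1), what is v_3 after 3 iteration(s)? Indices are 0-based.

v_0 = (2, 2, 1).
v_1 = A·v_0 = (1, -7, 0).
v_2 = A·v_1 = (-16, 12, 16).
v_3 = A·v_2 = (72, 24, -56).

v_3 = (72, 24, -56)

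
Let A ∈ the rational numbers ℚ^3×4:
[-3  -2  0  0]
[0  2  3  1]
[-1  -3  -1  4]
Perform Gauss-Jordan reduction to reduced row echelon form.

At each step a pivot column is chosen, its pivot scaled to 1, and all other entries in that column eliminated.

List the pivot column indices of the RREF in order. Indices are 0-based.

[1] R0 /= -3  ⇒  (1, 2/3, 0, 0)
     R2 -= -1·R0  ⇒  (0, -7/3, -1, 4)
[2] R1 /= 2  ⇒  (0, 1, 3/2, 1/2)
     R0 -= 2/3·R1  ⇒  (1, 0, -1, -1/3)
     R2 -= -7/3·R1  ⇒  (0, 0, 5/2, 31/6)
[3] R2 /= 5/2  ⇒  (0, 0, 1, 31/15)
     R0 -= -1·R2  ⇒  (1, 0, 0, 26/15)
     R1 -= 3/2·R2  ⇒  (0, 1, 0, -13/5)

pivot columns: 0, 1, 2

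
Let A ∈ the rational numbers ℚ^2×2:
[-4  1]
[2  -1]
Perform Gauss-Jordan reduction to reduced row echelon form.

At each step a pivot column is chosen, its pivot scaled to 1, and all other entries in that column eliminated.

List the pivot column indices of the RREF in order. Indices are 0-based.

pivot columns: 0, 1

pivot(0,0)=-4: scale R0 → (1, -1/4)
  clear (1,0): R1 −= (2)R0 → (0, -1/2)
pivot(1,1)=-1/2: scale R1 → (0, 1)
  clear (0,1): R0 −= (-1/4)R1 → (1, 0)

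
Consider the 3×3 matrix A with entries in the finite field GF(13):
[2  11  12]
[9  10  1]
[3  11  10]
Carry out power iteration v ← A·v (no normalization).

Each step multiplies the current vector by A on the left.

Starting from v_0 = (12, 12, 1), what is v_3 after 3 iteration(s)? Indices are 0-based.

v_3 = (1, 4, 1)

v_0 = (12, 12, 1).
v_1 = A·v_0 = (12, 8, 9).
v_2 = A·v_1 = (12, 2, 6).
v_3 = A·v_2 = (1, 4, 1).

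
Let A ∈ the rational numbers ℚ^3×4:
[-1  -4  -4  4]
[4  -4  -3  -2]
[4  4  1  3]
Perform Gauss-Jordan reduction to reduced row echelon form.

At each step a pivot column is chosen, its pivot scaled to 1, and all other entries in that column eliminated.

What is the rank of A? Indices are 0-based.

rank = 3

step 1: normalize row 0 (÷-1) = (1, 4, 4, -4)
  row 1: subtract 4×row0 = (0, -20, -19, 14)
  row 2: subtract 4×row0 = (0, -12, -15, 19)
step 2: normalize row 1 (÷-20) = (0, 1, 19/20, -7/10)
  row 0: subtract 4×row1 = (1, 0, 1/5, -6/5)
  row 2: subtract -12×row1 = (0, 0, -18/5, 53/5)
step 3: normalize row 2 (÷-18/5) = (0, 0, 1, -53/18)
  row 0: subtract 1/5×row2 = (1, 0, 0, -11/18)
  row 1: subtract 19/20×row2 = (0, 1, 0, 151/72)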